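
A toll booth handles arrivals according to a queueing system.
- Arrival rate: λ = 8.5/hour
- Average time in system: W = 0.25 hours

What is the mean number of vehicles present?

Little's Law: L = λW
L = 8.5 × 0.25 = 2.1250 vehicles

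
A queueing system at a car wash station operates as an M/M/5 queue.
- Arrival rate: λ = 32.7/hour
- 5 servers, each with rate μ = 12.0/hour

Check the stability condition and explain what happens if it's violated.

Stability requires ρ = λ/(cμ) < 1
ρ = 32.7/(5 × 12.0) = 32.7/60.00 = 0.5450
Since 0.5450 < 1, the system is STABLE.
The servers are busy 54.50% of the time.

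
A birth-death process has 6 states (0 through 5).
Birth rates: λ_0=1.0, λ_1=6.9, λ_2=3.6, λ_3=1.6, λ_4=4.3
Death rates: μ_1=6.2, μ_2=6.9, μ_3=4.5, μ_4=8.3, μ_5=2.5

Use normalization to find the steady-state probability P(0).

Ratios P(n)/P(0) = (λ₀···λₙ₋₁)/(μ₁···μₙ):
P(1)/P(0) = (1.0)/(6.2) = 0.16129
P(2)/P(0) = (1.0×6.9)/(6.2×6.9) = 0.16129
P(3)/P(0) = (1.0×6.9×3.6)/(6.2×6.9×4.5) = 0.12903
P(4)/P(0) = (1.0×6.9×3.6×1.6)/(6.2×6.9×4.5×8.3) = 0.024874
P(5)/P(0) = (1.0×6.9×3.6×1.6×4.3)/(6.2×6.9×4.5×8.3×2.5) = 0.042783

Normalization: ∑ P(n) = 1
P(0) × (1.0000 + 0.16129 + 0.16129 + 0.12903 + 0.024874 + 0.042783) = 1
P(0) × 1.5193 = 1
P(0) = 1/1.5193 = 0.6582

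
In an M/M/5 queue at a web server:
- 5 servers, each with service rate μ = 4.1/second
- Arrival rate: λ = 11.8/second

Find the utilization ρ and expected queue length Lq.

Traffic intensity: ρ = λ/(cμ) = 11.8/(5×4.1) = 0.5756
Since ρ = 0.5756 < 1, system is stable.
Offered load a = λ/μ = cρ = 11.8/4.1 = 2.8780
P₀ = [ Σₙ₌₀^4 aⁿ/n! + a^5/(5!(1-ρ)) ]⁻¹
Σ = a^0/0! + a^1/1! + a^2/2! + a^3/3! + a^4/4! = 1.0000 + 2.8780 + 4.1416 + 3.9732 + 2.8588 = 14.8516
a^5/(5!(1-ρ)) = 197.4653/(120 × 0.42439) = 3.8774
P₀ = 1/(14.8516 + 3.8774) = 0.05339
Lq = P₀·a^5·ρ / (5!(1-ρ)²) = 0.05339 × 197.4653 × 0.5756 / (120 × 0.1801) = 0.2808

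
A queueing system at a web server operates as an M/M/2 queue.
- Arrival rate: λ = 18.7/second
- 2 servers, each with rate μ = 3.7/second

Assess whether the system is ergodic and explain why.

Stability requires ρ = λ/(cμ) < 1
ρ = 18.7/(2 × 3.7) = 18.7/7.40 = 2.5270
Since 2.5270 ≥ 1, the system is UNSTABLE.
Need c > λ/μ = 18.7/3.7 = 5.05.
Minimum servers needed: c = 6.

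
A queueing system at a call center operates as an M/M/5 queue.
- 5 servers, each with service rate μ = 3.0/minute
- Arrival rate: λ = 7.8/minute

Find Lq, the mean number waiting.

Traffic intensity: ρ = λ/(cμ) = 7.8/(5×3.0) = 0.5200
Since ρ = 0.5200 < 1, system is stable.
Offered load a = λ/μ = cρ = 7.8/3.0 = 2.6000
P₀ = [ Σₙ₌₀^4 aⁿ/n! + a^5/(5!(1-ρ)) ]⁻¹
Σ = a^0/0! + a^1/1! + a^2/2! + a^3/3! + a^4/4! = 1.0000 + 2.6000 + 3.3800 + 2.9293 + 1.9041 = 11.8134
a^5/(5!(1-ρ)) = 118.8138/(120 × 0.4800) = 2.0627
P₀ = 1/(11.8134 + 2.0627) = 0.07207
Lq = P₀·a^5·ρ / (5!(1-ρ)²) = 0.072066 × 118.8138 × 0.52000 / (120 × 0.23040) = 0.1610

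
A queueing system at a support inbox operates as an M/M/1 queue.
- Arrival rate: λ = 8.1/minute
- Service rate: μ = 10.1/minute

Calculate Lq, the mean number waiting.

ρ = λ/μ = 8.1/10.1 = 0.8020
For M/M/1: Lq = λ²/(μ(μ-λ))
Lq = 65.61/(10.1 × 2.00)
Lq = 3.2480 emails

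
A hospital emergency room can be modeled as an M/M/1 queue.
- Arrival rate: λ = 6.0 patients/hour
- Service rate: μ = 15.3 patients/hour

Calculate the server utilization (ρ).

Server utilization: ρ = λ/μ
ρ = 6.0/15.3 = 0.3922
The server is busy 39.22% of the time.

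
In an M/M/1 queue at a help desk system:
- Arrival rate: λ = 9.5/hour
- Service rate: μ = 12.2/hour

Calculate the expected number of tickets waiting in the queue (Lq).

ρ = λ/μ = 9.5/12.2 = 0.7787
For M/M/1: Lq = λ²/(μ(μ-λ))
Lq = 90.25/(12.2 × 2.70)
Lq = 2.7398 tickets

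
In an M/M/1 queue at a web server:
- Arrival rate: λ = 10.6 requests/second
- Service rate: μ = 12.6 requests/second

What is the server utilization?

Server utilization: ρ = λ/μ
ρ = 10.6/12.6 = 0.8413
The server is busy 84.13% of the time.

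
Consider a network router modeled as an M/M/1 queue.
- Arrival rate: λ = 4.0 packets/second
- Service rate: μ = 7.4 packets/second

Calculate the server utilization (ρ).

Server utilization: ρ = λ/μ
ρ = 4.0/7.4 = 0.5405
The server is busy 54.05% of the time.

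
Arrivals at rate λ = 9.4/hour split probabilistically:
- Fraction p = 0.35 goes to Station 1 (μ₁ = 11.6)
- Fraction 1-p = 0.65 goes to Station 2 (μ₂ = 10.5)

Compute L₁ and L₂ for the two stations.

Effective rates: λ₁ = 9.4×0.35 = 3.29, λ₂ = 9.4×0.65 = 6.11
Station 1: ρ₁ = 3.29/11.6 = 0.2836, L₁ = ρ₁/(1-ρ₁) = 0.2836/(1-0.2836) = 0.3959
Station 2: ρ₂ = 6.11/10.5 = 0.5819, L₂ = ρ₂/(1-ρ₂) = 0.5819/(1-0.5819) = 1.3918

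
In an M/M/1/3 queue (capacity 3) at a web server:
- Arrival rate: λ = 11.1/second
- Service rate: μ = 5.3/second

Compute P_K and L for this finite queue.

ρ = λ/μ = 11.1/5.3 = 2.0943
P₀ = (1-ρ)/(1-ρ^(K+1)) = (1-2.0943)/(1-2.0943^4) = -1.0943/-18.2378 = 0.06000
P_K = P₀×ρ^K = 0.060002 × 2.0943^3 = 0.060002 × 9.1858 = 0.5512
Blocking probability P_3 = 0.5512 (55.12%)
L = ρ[1 - (K+1)ρ^K + Kρ^(K+1)] / [(1-ρ)(1-ρ^(K+1))]
L = 2.0943 × (1 - 4×9.1858 + 3×19.2378) / ((1 - 2.0943) × (1 - 19.2378)) = 2.3055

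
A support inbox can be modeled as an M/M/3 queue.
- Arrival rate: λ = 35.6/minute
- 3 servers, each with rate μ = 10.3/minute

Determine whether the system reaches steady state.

Stability requires ρ = λ/(cμ) < 1
ρ = 35.6/(3 × 10.3) = 35.6/30.90 = 1.1521
Since 1.1521 ≥ 1, the system is UNSTABLE.
Need c > λ/μ = 35.6/10.3 = 3.46.
Minimum servers needed: c = 4.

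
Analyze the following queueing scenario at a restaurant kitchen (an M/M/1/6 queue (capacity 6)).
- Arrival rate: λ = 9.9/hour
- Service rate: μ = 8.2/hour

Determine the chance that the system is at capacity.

ρ = λ/μ = 9.9/8.2 = 1.20732
P₀ = (1-ρ)/(1-ρ^(K+1)) = (1-1.20732)/(1-1.20732^7) = -0.20732/-2.7390 = 0.07569
P_K = P₀×ρ^K = 0.07569 × 1.20732^6 = 0.07569 × 3.0970 = 0.2344
Blocking probability = 23.44%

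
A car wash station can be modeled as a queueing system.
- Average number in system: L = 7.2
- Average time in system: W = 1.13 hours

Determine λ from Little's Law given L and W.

Little's Law: L = λW, so λ = L/W
λ = 7.2/1.13 = 6.3717 cars/hour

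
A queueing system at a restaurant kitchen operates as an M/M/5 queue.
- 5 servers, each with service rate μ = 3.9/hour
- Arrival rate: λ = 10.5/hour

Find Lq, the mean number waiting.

Traffic intensity: ρ = λ/(cμ) = 10.5/(5×3.9) = 0.5385
Since ρ = 0.5385 < 1, system is stable.
Offered load a = λ/μ = cρ = 10.5/3.9 = 2.6923
P₀ = [ Σₙ₌₀^4 aⁿ/n! + a^5/(5!(1-ρ)) ]⁻¹
Σ = a^0/0! + a^1/1! + a^2/2! + a^3/3! + a^4/4! = 1.0000 + 2.6923 + 3.6243 + 3.2525 + 2.1892 = 12.7583
a^5/(5!(1-ρ)) = 141.4567/(120 × 0.46154) = 2.5541
P₀ = 1/(12.7583 + 2.5541) = 0.06531
Lq = P₀·a^5·ρ / (5!(1-ρ)²) = 0.06531 × 141.4567 × 0.5385 / (120 × 0.2130) = 0.1946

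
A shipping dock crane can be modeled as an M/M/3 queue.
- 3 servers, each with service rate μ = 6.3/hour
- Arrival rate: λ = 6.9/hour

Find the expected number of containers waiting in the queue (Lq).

Traffic intensity: ρ = λ/(cμ) = 6.9/(3×6.3) = 0.3651
Since ρ = 0.3651 < 1, system is stable.
Offered load a = λ/μ = cρ = 6.9/6.3 = 1.0952
P₀ = [ Σₙ₌₀^2 aⁿ/n! + a^3/(3!(1-ρ)) ]⁻¹
Σ = a^0/0! + a^1/1! + a^2/2! = 1.0000 + 1.0952 + 0.5998 = 2.6950
a^3/(3!(1-ρ)) = 1.3138/(6 × 0.6349) = 0.3449
P₀ = 1/(2.6950 + 0.3449) = 0.3290
Lq = P₀·a^3·ρ / (3!(1-ρ)²) = 0.32896 × 1.3138 × 0.36508 / (6 × 0.40312) = 0.06523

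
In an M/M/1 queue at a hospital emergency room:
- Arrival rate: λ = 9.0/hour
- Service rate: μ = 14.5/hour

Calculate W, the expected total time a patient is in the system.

First, compute utilization: ρ = λ/μ = 9.0/14.5 = 0.6207
For M/M/1: W = 1/(μ-λ)
W = 1/(14.5-9.0) = 1/5.50
W = 0.1818 hours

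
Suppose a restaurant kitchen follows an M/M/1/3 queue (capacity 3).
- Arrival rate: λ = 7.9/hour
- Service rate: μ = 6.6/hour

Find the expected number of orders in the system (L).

ρ = λ/μ = 7.9/6.6 = 1.1970
P₀ = (1-ρ)/(1-ρ^(K+1)) = (1-1.1970)/(1-1.1970^4) = -0.1970/-1.0529 = 0.1871
P_K = P₀×ρ^K = 0.1871 × 1.1970^3 = 0.1871 × 1.7151 = 0.3209
L = ρ[1 - (K+1)ρ^K + Kρ^(K+1)] / [(1-ρ)(1-ρ^(K+1))]
L = 1.1970 × (1 - 4×1.7150724 + 3×2.0529416) / ((1 - 1.1970) × (1 - 2.0529416)) = 1.7227 orders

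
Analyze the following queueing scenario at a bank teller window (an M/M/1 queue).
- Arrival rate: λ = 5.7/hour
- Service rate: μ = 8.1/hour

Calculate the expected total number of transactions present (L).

ρ = λ/μ = 5.7/8.1 = 0.7037
For M/M/1: L = λ/(μ-λ)
L = 5.7/(8.1-5.7) = 5.7/2.40
L = 2.3750 transactions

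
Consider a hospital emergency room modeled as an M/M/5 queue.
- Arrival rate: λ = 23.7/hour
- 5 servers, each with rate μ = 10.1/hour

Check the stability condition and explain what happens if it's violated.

Stability requires ρ = λ/(cμ) < 1
ρ = 23.7/(5 × 10.1) = 23.7/50.50 = 0.4693
Since 0.4693 < 1, the system is STABLE.
The servers are busy 46.93% of the time.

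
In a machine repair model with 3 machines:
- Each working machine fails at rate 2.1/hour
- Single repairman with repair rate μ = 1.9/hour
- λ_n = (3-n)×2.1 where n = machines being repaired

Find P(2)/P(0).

P(2)/P(0) = ∏_{i=0}^{2-1} λ_i/μ_{i+1}
= (3-0)×2.1/1.9 × (3-1)×2.1/1.9
= 7.3296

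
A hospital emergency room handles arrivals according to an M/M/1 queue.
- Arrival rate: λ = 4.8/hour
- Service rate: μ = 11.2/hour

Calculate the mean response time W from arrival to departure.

First, compute utilization: ρ = λ/μ = 4.8/11.2 = 0.4286
For M/M/1: W = 1/(μ-λ)
W = 1/(11.2-4.8) = 1/6.40
W = 0.1562 hours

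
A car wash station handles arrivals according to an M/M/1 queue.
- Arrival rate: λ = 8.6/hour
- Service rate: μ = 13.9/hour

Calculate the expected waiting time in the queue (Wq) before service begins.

First, compute utilization: ρ = λ/μ = 8.6/13.9 = 0.6187
For M/M/1: Wq = λ/(μ(μ-λ))
Wq = 8.6/(13.9 × (13.9-8.6))
Wq = 8.6/(13.9 × 5.30)
Wq = 0.1167 hours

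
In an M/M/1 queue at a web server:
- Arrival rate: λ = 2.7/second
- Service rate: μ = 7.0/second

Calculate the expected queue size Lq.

ρ = λ/μ = 2.7/7.0 = 0.3857
For M/M/1: Lq = λ²/(μ(μ-λ))
Lq = 7.29/(7.0 × 4.30)
Lq = 0.2422 requests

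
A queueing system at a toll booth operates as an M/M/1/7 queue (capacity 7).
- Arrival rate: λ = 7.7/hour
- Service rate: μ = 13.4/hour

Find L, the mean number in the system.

ρ = λ/μ = 7.7/13.4 = 0.57463
P₀ = (1-ρ)/(1-ρ^(K+1)) = (1-0.57463)/(1-0.57463^8) = 0.4254/0.9881 = 0.4305
P_K = P₀×ρ^K = 0.43049 × 0.57463^7 = 0.43049 × 0.020688 = 0.008906
L = ρ[1 - (K+1)ρ^K + Kρ^(K+1)] / [(1-ρ)(1-ρ^(K+1))]
L = 0.57463 × (1 - 8×0.02069 + 7×0.01189) / ((1 - 0.57463) × (1 - 0.01189)) = 1.2546 vehicles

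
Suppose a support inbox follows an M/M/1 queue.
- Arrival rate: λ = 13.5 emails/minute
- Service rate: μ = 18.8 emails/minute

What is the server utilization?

Server utilization: ρ = λ/μ
ρ = 13.5/18.8 = 0.7181
The server is busy 71.81% of the time.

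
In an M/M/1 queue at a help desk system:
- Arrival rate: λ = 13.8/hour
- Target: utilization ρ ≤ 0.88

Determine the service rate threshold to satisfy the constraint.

ρ = λ/μ, so μ = λ/ρ
μ ≥ 13.8/0.88 = 15.6818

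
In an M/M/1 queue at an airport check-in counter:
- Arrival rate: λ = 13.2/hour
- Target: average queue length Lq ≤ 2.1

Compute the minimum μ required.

For M/M/1: Lq = λ²/(μ(μ-λ))
Need Lq ≤ 2.1, i.e. μ(μ-λ) ≥ λ²/2.1
μ² - 13.2μ - 174.24/2.1 ≥ 0  →  μ² - 13.2μ - 82.97143 ≥ 0
Quadratic formula (positive root): μ = [λ + √(λ² + 4×82.97143)]/2
Discriminant: 174.24 + 4×82.97143 = 506.1257, √506.1257 = 22.4972
μ ≥ (13.2 + 22.4972)/2 = 17.8486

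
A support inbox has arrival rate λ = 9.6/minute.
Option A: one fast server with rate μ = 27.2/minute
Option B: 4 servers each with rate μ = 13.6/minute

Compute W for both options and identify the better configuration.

Option A: single server μ = 27.2 (M/M/1)
  ρ_A = 9.6/27.2 = 0.3529
  W_A = 1/(μ-λ) = 1/(27.2-9.6) = 1/17.60 = 0.05682

Option B: 4 servers μ = 13.6 (M/M/4)
  ρ_B = λ/(cμ) = 9.6/(4×13.6) = 0.1765
  Offered load a = λ/μ = cρ = 9.6/13.6 = 0.7059
  P₀ = [ Σₙ₌₀^3 aⁿ/n! + a^4/(4!(1-ρ)) ]⁻¹
  Σ = a^0/0! + a^1/1! + a^2/2! + a^3/3! = 1.0000 + 0.7059 + 0.2491 + 0.05862 = 2.0136
  a^4/(4!(1-ρ)) = 0.2483/(24 × 0.8235) = 0.01256
  P₀ = 1/(2.0136 + 0.01256) = 0.4935
  Lq = P₀·a^4·ρ / (4!(1-ρ)²) = 0.49354 × 0.24827 × 0.17647 / (24 × 0.67820) = 0.001328
  Wq_B = Lq/λ = 0.0013285/9.6 = 0.0001384
  W_B = Wq_B + 1/μ = 0.0001384 + 0.07353 = 0.07367

Since W_A = 0.05682 < W_B = 0.07367, Option A (single fast server) has the shorter time in system.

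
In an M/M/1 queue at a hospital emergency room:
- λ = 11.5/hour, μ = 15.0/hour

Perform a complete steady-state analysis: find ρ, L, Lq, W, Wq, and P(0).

Step 1: ρ = λ/μ = 11.5/15.0 = 0.7667
Step 2: L = λ/(μ-λ) = 11.5/3.50 = 3.2857
Step 3: Lq = λ²/(μ(μ-λ)) = 132.25/(15.0×3.50) = 2.5190
Step 4: W = 1/(μ-λ) = 1/3.50 = 0.28571
Step 5: Wq = λ/(μ(μ-λ)) = 11.5/(15.0×3.50) = 0.2190
Step 6: P(0) = 1-ρ = 0.2333
Verify: L = λW = 11.5×0.28571 = 3.2857 ✔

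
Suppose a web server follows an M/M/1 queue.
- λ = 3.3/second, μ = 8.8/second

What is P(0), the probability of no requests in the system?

ρ = λ/μ = 3.3/8.8 = 0.3750
P(0) = 1 - ρ = 1 - 0.3750 = 0.6250
The server is idle 62.50% of the time.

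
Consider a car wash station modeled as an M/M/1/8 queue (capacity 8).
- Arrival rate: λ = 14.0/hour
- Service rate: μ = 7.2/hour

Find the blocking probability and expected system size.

ρ = λ/μ = 14.0/7.2 = 1.94444
P₀ = (1-ρ)/(1-ρ^(K+1)) = (1-1.94444)/(1-1.94444^9) = -0.9444/-396.3296 = 0.002383
P_K = P₀×ρ^K = 0.002383 × 1.94444^8 = 0.002383 × 204.3414 = 0.4869
Blocking probability P_8 = 0.4869 (48.69%)
L = ρ[1 - (K+1)ρ^K + Kρ^(K+1)] / [(1-ρ)(1-ρ^(K+1))]
L = 1.94444 × (1 - 9×204.3414 + 8×397.3296) / ((1 - 1.94444) × (1 - 397.3296)) = 6.9639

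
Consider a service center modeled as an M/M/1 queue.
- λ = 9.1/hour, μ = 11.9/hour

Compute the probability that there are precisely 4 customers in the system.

ρ = λ/μ = 9.1/11.9 = 0.7647
P(n) = (1-ρ)ρⁿ
P(4) = (1-0.7647) × 0.7647^4
P(4) = 0.23530 × 0.34195
P(4) = 0.08046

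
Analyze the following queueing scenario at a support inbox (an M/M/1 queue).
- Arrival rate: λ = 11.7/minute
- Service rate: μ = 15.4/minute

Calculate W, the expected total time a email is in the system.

First, compute utilization: ρ = λ/μ = 11.7/15.4 = 0.7597
For M/M/1: W = 1/(μ-λ)
W = 1/(15.4-11.7) = 1/3.70
W = 0.2703 minutes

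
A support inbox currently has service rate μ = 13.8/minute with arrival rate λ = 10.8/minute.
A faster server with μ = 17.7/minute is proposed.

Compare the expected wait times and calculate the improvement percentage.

System 1: ρ₁ = 10.8/13.8 = 0.7826, W₁ = 1/(13.8-10.8) = 0.33333
System 2: ρ₂ = 10.8/17.7 = 0.6102, W₂ = 1/(17.7-10.8) = 0.14493
Improvement: (W₁-W₂)/W₁ = (0.33333-0.14493)/0.33333 = 56.52%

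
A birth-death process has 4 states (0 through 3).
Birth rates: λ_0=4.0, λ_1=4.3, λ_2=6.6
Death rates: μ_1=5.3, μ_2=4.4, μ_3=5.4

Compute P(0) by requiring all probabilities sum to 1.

Ratios P(n)/P(0) = (λ₀···λₙ₋₁)/(μ₁···μₙ):
P(1)/P(0) = (4.0)/(5.3) = 0.75472
P(2)/P(0) = (4.0×4.3)/(5.3×4.4) = 0.73756
P(3)/P(0) = (4.0×4.3×6.6)/(5.3×4.4×5.4) = 0.90147

Normalization: ∑ P(n) = 1
P(0) × (1.0000 + 0.75472 + 0.73756 + 0.90147) = 1
P(0) × 3.3937 = 1
P(0) = 1/3.3937 = 0.2947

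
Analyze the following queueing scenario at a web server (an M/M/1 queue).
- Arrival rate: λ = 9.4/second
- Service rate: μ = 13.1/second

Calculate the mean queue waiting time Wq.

First, compute utilization: ρ = λ/μ = 9.4/13.1 = 0.7176
For M/M/1: Wq = λ/(μ(μ-λ))
Wq = 9.4/(13.1 × (13.1-9.4))
Wq = 9.4/(13.1 × 3.70)
Wq = 0.1939 seconds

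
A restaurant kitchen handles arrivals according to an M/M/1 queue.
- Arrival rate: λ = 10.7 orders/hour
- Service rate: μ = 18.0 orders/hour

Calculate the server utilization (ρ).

Server utilization: ρ = λ/μ
ρ = 10.7/18.0 = 0.5944
The server is busy 59.44% of the time.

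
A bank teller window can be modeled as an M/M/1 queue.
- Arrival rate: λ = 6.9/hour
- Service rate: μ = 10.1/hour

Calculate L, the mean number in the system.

ρ = λ/μ = 6.9/10.1 = 0.6832
For M/M/1: L = λ/(μ-λ)
L = 6.9/(10.1-6.9) = 6.9/3.20
L = 2.1563 transactions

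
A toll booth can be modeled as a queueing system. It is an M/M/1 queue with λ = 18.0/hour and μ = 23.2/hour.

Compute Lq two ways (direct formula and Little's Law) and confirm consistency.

Method 1 (direct): Lq = λ²/(μ(μ-λ)) = 324.00/(23.2 × 5.20) = 2.6857

Method 2 (Little's Law):
W = 1/(μ-λ) = 1/5.20 = 0.1923077
Wq = W - 1/μ = 0.1923077 - 0.04310345 = 0.149204
Lq = λWq = 18.0 × 0.149204 = 2.6857 ✔ (matches Method 1)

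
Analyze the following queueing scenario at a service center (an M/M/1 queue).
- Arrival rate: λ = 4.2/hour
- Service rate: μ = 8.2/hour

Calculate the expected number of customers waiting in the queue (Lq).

ρ = λ/μ = 4.2/8.2 = 0.5122
For M/M/1: Lq = λ²/(μ(μ-λ))
Lq = 17.64/(8.2 × 4.00)
Lq = 0.5378 customers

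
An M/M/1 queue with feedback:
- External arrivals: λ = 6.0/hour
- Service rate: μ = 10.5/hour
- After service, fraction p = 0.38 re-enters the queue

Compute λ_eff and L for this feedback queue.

Effective arrival rate: λ_eff = λ/(1-p) = 6.0/(1-0.38) = 6.0/0.62 = 9.67742
ρ = λ_eff/μ = 9.67742/10.5 = 0.921659
L = ρ/(1-ρ) = 0.921659/(1-0.921659) = 11.7647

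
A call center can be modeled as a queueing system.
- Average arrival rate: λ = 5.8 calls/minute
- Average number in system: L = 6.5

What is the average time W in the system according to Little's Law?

Little's Law: L = λW, so W = L/λ
W = 6.5/5.8 = 1.1207 minutes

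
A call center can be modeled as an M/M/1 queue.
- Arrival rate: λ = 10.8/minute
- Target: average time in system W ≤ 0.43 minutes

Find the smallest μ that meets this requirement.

For M/M/1: W = 1/(μ-λ)
Need W ≤ 0.43, so 1/(μ-λ) ≤ 0.43
μ - λ ≥ 1/0.43 = 2.3256
μ ≥ 10.8 + 2.3256 = 13.1256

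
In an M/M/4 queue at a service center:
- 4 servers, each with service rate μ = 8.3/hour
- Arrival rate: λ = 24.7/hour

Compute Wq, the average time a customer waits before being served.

Traffic intensity: ρ = λ/(cμ) = 24.7/(4×8.3) = 0.7440
Since ρ = 0.7440 < 1, system is stable.
Offered load a = λ/μ = cρ = 24.7/8.3 = 2.9759
P₀ = [ Σₙ₌₀^3 aⁿ/n! + a^4/(4!(1-ρ)) ]⁻¹
Σ = a^0/0! + a^1/1! + a^2/2! + a^3/3! = 1.0000 + 2.9759 + 4.4280 + 4.3924 = 12.7963
a^4/(4!(1-ρ)) = 78.4288/(24 × 0.256024) = 12.7639
P₀ = 1/(12.7963 + 12.7639) = 0.03912
Lq = P₀·a^4·ρ / (4!(1-ρ)²) = 0.039123 × 78.4288 × 0.74398 / (24 × 0.065548) = 1.4511
Wq = Lq/λ = 1.4511/24.7 = 0.05875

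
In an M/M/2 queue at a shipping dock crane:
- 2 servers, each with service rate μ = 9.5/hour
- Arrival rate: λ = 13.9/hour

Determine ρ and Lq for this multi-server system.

Traffic intensity: ρ = λ/(cμ) = 13.9/(2×9.5) = 0.7316
Since ρ = 0.7316 < 1, system is stable.
Offered load a = λ/μ = cρ = 13.9/9.5 = 1.4632
P₀ = [ Σₙ₌₀^1 aⁿ/n! + a^2/(2!(1-ρ)) ]⁻¹
Σ = a^0/0! + a^1/1! = 1.0000 + 1.4632 = 2.4632
a^2/(2!(1-ρ)) = 2.1408/(2 × 0.26842) = 3.9878
P₀ = 1/(2.4632 + 3.9878) = 0.1550
Lq = P₀·a^2·ρ / (2!(1-ρ)²) = 0.155015 × 2.14083 × 0.731579 / (2 × 0.0720499) = 1.6848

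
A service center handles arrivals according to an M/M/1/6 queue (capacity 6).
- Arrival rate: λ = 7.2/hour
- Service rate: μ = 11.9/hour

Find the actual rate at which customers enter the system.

ρ = λ/μ = 7.2/11.9 = 0.60504
P₀ = (1-ρ)/(1-ρ^(K+1)) = (1-0.60504)/(1-0.60504^7) = 0.39496/0.97032 = 0.4070
P_K = P₀×ρ^K = 0.4070 × 0.60504^6 = 0.4070 × 0.04906 = 0.01997
λ_eff = λ(1-P_K) = 7.2 × (1 - 0.01997) = 7.2 × 0.98003 = 7.0562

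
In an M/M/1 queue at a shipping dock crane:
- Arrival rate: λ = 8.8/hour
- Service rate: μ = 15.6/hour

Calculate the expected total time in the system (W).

First, compute utilization: ρ = λ/μ = 8.8/15.6 = 0.5641
For M/M/1: W = 1/(μ-λ)
W = 1/(15.6-8.8) = 1/6.80
W = 0.1471 hours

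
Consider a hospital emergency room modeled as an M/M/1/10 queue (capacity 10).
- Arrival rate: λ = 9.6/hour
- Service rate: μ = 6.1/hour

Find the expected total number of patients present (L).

ρ = λ/μ = 9.6/6.1 = 1.57377
P₀ = (1-ρ)/(1-ρ^(K+1)) = (1-1.57377)/(1-1.57377^11) = -0.5738/-145.6743 = 0.003939
P_K = P₀×ρ^K = 0.003939 × 1.57377^10 = 0.003939 × 93.1993 = 0.3671
L = ρ[1 - (K+1)ρ^K + Kρ^(K+1)] / [(1-ρ)(1-ρ^(K+1))]
L = 1.57377 × (1 - 11×93.1993 + 10×146.6743) / ((1 - 1.57377) × (1 - 146.6743)) = 8.3327 patients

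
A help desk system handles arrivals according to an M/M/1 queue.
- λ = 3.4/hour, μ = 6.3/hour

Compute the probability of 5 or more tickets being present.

ρ = λ/μ = 3.4/6.3 = 0.53968
P(N ≥ n) = ρⁿ
P(N ≥ 5) = 0.53968^5
P(N ≥ 5) = 0.04578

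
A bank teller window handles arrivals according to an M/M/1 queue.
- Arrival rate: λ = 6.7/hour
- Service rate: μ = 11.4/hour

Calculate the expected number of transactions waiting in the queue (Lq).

ρ = λ/μ = 6.7/11.4 = 0.5877
For M/M/1: Lq = λ²/(μ(μ-λ))
Lq = 44.89/(11.4 × 4.70)
Lq = 0.8378 transactions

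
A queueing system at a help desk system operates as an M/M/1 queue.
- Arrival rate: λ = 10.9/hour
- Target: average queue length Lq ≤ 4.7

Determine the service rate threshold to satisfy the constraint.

For M/M/1: Lq = λ²/(μ(μ-λ))
Need Lq ≤ 4.7, i.e. μ(μ-λ) ≥ λ²/4.7
μ² - 10.9μ - 118.81/4.7 ≥ 0  →  μ² - 10.9μ - 25.278723 ≥ 0
Quadratic formula (positive root): μ = [λ + √(λ² + 4×25.278723)]/2
Discriminant: 118.81 + 4×25.278723 = 219.92489, √219.92489 = 14.82986
μ ≥ (10.9 + 14.82986)/2 = 12.8649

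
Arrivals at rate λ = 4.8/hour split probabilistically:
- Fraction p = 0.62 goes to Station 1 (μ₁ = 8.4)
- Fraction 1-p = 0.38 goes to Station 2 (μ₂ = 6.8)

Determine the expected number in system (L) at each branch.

Effective rates: λ₁ = 4.8×0.62 = 2.976, λ₂ = 4.8×0.38 = 1.824
Station 1: ρ₁ = 2.976/8.4 = 0.3543, L₁ = ρ₁/(1-ρ₁) = 0.3543/(1-0.3543) = 0.5487
Station 2: ρ₂ = 1.824/6.8 = 0.26824, L₂ = ρ₂/(1-ρ₂) = 0.26824/(1-0.26824) = 0.3666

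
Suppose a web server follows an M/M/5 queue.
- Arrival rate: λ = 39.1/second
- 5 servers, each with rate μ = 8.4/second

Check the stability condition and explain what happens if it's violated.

Stability requires ρ = λ/(cμ) < 1
ρ = 39.1/(5 × 8.4) = 39.1/42.00 = 0.9310
Since 0.9310 < 1, the system is STABLE.
The servers are busy 93.10% of the time.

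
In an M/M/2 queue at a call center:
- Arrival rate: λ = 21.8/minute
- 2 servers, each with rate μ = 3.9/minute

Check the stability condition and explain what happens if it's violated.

Stability requires ρ = λ/(cμ) < 1
ρ = 21.8/(2 × 3.9) = 21.8/7.80 = 2.7949
Since 2.7949 ≥ 1, the system is UNSTABLE.
Need c > λ/μ = 21.8/3.9 = 5.59.
Minimum servers needed: c = 6.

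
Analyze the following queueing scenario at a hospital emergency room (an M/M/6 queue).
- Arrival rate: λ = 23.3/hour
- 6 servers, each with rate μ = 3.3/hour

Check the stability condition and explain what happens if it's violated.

Stability requires ρ = λ/(cμ) < 1
ρ = 23.3/(6 × 3.3) = 23.3/19.80 = 1.1768
Since 1.1768 ≥ 1, the system is UNSTABLE.
Need c > λ/μ = 23.3/3.3 = 7.06.
Minimum servers needed: c = 8.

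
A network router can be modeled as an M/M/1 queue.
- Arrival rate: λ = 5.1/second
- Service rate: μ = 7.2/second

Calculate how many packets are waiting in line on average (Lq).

ρ = λ/μ = 5.1/7.2 = 0.7083
For M/M/1: Lq = λ²/(μ(μ-λ))
Lq = 26.01/(7.2 × 2.10)
Lq = 1.7202 packets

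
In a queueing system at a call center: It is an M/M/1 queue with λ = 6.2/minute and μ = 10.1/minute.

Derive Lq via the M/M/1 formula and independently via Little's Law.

Method 1 (direct): Lq = λ²/(μ(μ-λ)) = 38.44/(10.1 × 3.90) = 0.9759

Method 2 (Little's Law):
W = 1/(μ-λ) = 1/3.90 = 0.2564
Wq = W - 1/μ = 0.2564 - 0.09901 = 0.1574
Lq = λWq = 6.2 × 0.1574 = 0.9759 ✔ (matches Method 1)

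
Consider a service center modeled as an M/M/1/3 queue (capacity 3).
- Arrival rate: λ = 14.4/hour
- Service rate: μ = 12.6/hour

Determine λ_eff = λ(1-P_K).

ρ = λ/μ = 14.4/12.6 = 1.14286
P₀ = (1-ρ)/(1-ρ^(K+1)) = (1-1.14286)/(1-1.14286^4) = -0.1429/-0.7060 = 0.2024
P_K = P₀×ρ^K = 0.2024 × 1.14286^3 = 0.2024 × 1.4927 = 0.3021
λ_eff = λ(1-P_K) = 14.4 × (1 - 0.30206) = 14.4 × 0.69794 = 10.0503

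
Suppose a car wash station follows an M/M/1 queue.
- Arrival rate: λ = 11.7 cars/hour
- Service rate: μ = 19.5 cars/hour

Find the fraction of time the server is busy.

Server utilization: ρ = λ/μ
ρ = 11.7/19.5 = 0.6000
The server is busy 60.00% of the time.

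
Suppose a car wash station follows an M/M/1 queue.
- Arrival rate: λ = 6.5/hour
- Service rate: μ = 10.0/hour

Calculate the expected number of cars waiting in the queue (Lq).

ρ = λ/μ = 6.5/10.0 = 0.6500
For M/M/1: Lq = λ²/(μ(μ-λ))
Lq = 42.25/(10.0 × 3.50)
Lq = 1.2071 cars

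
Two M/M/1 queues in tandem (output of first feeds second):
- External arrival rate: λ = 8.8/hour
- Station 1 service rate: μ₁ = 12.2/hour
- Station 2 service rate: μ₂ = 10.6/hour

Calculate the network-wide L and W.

By Jackson's theorem, each station behaves as independent M/M/1.
Station 1: ρ₁ = 8.8/12.2 = 0.7213, L₁ = ρ₁/(1-ρ₁) = λ/(μ₁-λ) = 8.8/3.40 = 2.5882
Station 2: ρ₂ = 8.8/10.6 = 0.8302, L₂ = ρ₂/(1-ρ₂) = λ/(μ₂-λ) = 8.8/1.80 = 4.8889
Total: L = L₁ + L₂ = 2.5882 + 4.8889 = 7.4771
W = L/λ = 7.4771/8.8 = 0.8497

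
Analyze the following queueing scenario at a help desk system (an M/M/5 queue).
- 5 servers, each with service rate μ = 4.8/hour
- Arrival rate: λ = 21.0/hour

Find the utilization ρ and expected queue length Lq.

Traffic intensity: ρ = λ/(cμ) = 21.0/(5×4.8) = 0.8750
Since ρ = 0.8750 < 1, system is stable.
Offered load a = λ/μ = cρ = 21.0/4.8 = 4.3750
P₀ = [ Σₙ₌₀^4 aⁿ/n! + a^5/(5!(1-ρ)) ]⁻¹
Σ = a^0/0! + a^1/1! + a^2/2! + a^3/3! + a^4/4! = 1.000000 + 4.375000 + 9.570312 + 13.95671 + 15.26515 = 44.1672
a^5/(5!(1-ρ)) = 1602.8404/(120 × 0.1250) = 106.8560
P₀ = 1/(44.1672 + 106.8560) = 0.006621
Lq = P₀·a^5·ρ / (5!(1-ρ)²) = 0.0066215 × 1602.8404 × 0.87500 / (120 × 0.015625) = 4.9528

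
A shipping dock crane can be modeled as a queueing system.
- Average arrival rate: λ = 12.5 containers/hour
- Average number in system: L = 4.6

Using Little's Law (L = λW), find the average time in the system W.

Little's Law: L = λW, so W = L/λ
W = 4.6/12.5 = 0.3680 hours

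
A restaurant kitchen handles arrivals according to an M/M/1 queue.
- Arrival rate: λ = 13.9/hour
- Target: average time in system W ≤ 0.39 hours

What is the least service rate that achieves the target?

For M/M/1: W = 1/(μ-λ)
Need W ≤ 0.39, so 1/(μ-λ) ≤ 0.39
μ - λ ≥ 1/0.39 = 2.5641
μ ≥ 13.9 + 2.5641 = 16.4641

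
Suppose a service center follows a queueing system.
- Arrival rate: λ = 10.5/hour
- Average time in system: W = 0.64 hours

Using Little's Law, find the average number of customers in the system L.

Little's Law: L = λW
L = 10.5 × 0.64 = 6.7200 customers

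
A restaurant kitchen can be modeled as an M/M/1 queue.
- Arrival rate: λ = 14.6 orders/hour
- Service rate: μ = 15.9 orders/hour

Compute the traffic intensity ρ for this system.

Server utilization: ρ = λ/μ
ρ = 14.6/15.9 = 0.9182
The server is busy 91.82% of the time.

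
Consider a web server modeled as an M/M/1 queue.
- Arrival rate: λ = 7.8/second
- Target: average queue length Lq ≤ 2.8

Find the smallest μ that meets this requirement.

For M/M/1: Lq = λ²/(μ(μ-λ))
Need Lq ≤ 2.8, i.e. μ(μ-λ) ≥ λ²/2.8
μ² - 7.8μ - 60.84/2.8 ≥ 0  →  μ² - 7.8μ - 21.72857 ≥ 0
Quadratic formula (positive root): μ = [λ + √(λ² + 4×21.72857)]/2
Discriminant: 60.84 + 4×21.72857 = 147.7543, √147.7543 = 12.1554
μ ≥ (7.8 + 12.1554)/2 = 9.9777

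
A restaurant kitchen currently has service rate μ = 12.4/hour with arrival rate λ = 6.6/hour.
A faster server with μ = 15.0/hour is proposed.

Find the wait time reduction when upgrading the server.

System 1: ρ₁ = 6.6/12.4 = 0.5323, W₁ = 1/(12.4-6.6) = 0.17241
System 2: ρ₂ = 6.6/15.0 = 0.4400, W₂ = 1/(15.0-6.6) = 0.11905
Improvement: (W₁-W₂)/W₁ = (0.17241-0.11905)/0.17241 = 30.95%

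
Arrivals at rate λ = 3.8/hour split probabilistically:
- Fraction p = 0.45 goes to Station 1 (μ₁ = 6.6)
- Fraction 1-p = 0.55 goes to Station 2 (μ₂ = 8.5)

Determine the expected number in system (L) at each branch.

Effective rates: λ₁ = 3.8×0.45 = 1.71, λ₂ = 3.8×0.55 = 2.09
Station 1: ρ₁ = 1.71/6.6 = 0.2591, L₁ = ρ₁/(1-ρ₁) = 0.2591/(1-0.2591) = 0.3497
Station 2: ρ₂ = 2.09/8.5 = 0.2459, L₂ = ρ₂/(1-ρ₂) = 0.2459/(1-0.2459) = 0.3261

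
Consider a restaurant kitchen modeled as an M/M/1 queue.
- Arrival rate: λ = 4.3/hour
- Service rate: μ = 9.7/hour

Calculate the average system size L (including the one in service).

ρ = λ/μ = 4.3/9.7 = 0.4433
For M/M/1: L = λ/(μ-λ)
L = 4.3/(9.7-4.3) = 4.3/5.40
L = 0.7963 orders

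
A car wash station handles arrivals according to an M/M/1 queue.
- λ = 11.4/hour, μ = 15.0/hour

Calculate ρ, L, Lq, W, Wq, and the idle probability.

Step 1: ρ = λ/μ = 11.4/15.0 = 0.7600
Step 2: L = λ/(μ-λ) = 11.4/3.60 = 3.1667
Step 3: Lq = λ²/(μ(μ-λ)) = 129.96/(15.0×3.60) = 2.4067
Step 4: W = 1/(μ-λ) = 1/3.60 = 0.27778
Step 5: Wq = λ/(μ(μ-λ)) = 11.4/(15.0×3.60) = 0.2111
Step 6: P(0) = 1-ρ = 0.2400
Verify: L = λW = 11.4×0.27778 = 3.1667 ✔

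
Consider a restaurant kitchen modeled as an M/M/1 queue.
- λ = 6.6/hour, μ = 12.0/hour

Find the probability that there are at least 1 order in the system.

ρ = λ/μ = 6.6/12.0 = 0.5500
P(N ≥ n) = ρⁿ
P(N ≥ 1) = 0.5500^1
P(N ≥ 1) = 0.5500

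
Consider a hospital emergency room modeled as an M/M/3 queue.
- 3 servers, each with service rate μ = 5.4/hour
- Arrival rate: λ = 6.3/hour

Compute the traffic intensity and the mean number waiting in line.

Traffic intensity: ρ = λ/(cμ) = 6.3/(3×5.4) = 0.3889
Since ρ = 0.3889 < 1, system is stable.
Offered load a = λ/μ = cρ = 6.3/5.4 = 1.1667
P₀ = [ Σₙ₌₀^2 aⁿ/n! + a^3/(3!(1-ρ)) ]⁻¹
Σ = a^0/0! + a^1/1! + a^2/2! = 1.00000 + 1.16667 + 0.680556 = 2.8472
a^3/(3!(1-ρ)) = 1.5880/(6 × 0.6111) = 0.4331
P₀ = 1/(2.847222 + 0.4330808) = 0.3048
Lq = P₀·a^3·ρ / (3!(1-ρ)²) = 0.30485 × 1.5880 × 0.38889 / (6 × 0.37346) = 0.08402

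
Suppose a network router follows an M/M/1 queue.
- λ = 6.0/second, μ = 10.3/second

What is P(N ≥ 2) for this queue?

ρ = λ/μ = 6.0/10.3 = 0.5825
P(N ≥ n) = ρⁿ
P(N ≥ 2) = 0.5825^2
P(N ≥ 2) = 0.3393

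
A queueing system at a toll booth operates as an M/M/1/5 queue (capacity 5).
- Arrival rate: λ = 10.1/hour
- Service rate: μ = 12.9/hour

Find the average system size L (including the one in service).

ρ = λ/μ = 10.1/12.9 = 0.78295
P₀ = (1-ρ)/(1-ρ^(K+1)) = (1-0.78295)/(1-0.78295^6) = 0.2170/0.7696 = 0.2820
P_K = P₀×ρ^K = 0.28201 × 0.78295^5 = 0.28201 × 0.29422 = 0.08297
L = ρ[1 - (K+1)ρ^K + Kρ^(K+1)] / [(1-ρ)(1-ρ^(K+1))]
L = 0.78295 × (1 - 6×0.29422 + 5×0.23036) / ((1 - 0.78295) × (1 - 0.23036)) = 1.8114 vehicles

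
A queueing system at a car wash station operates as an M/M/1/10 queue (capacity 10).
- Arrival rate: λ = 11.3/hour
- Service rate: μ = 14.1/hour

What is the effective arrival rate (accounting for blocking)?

ρ = λ/μ = 11.3/14.1 = 0.801418
P₀ = (1-ρ)/(1-ρ^(K+1)) = (1-0.801418)/(1-0.801418^11) = 0.19858/0.91241 = 0.2176
P_K = P₀×ρ^K = 0.21765 × 0.801418^10 = 0.21765 × 0.10929 = 0.02379
λ_eff = λ(1-P_K) = 11.3 × (1 - 0.02379) = 11.3 × 0.97621 = 11.0312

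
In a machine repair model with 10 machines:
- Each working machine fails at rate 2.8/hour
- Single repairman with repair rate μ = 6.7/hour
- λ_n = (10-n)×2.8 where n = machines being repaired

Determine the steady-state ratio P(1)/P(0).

P(1)/P(0) = ∏_{i=0}^{1-1} λ_i/μ_{i+1}
= (10-0)×2.8/6.7
= 4.1791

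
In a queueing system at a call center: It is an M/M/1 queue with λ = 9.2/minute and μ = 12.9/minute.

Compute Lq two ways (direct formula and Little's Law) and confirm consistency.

Method 1 (direct): Lq = λ²/(μ(μ-λ)) = 84.64/(12.9 × 3.70) = 1.7733

Method 2 (Little's Law):
W = 1/(μ-λ) = 1/3.70 = 0.27027
Wq = W - 1/μ = 0.27027 - 0.077519 = 0.19275
Lq = λWq = 9.2 × 0.19275 = 1.7733 ✔ (matches Method 1)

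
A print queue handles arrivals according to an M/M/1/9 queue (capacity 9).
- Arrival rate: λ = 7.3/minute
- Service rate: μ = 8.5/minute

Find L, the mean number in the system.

ρ = λ/μ = 7.3/8.5 = 0.85882
P₀ = (1-ρ)/(1-ρ^(K+1)) = (1-0.85882)/(1-0.85882^10) = 0.1412/0.7817 = 0.1806
P_K = P₀×ρ^K = 0.18060 × 0.85882^9 = 0.18060 × 0.25417 = 0.04590
L = ρ[1 - (K+1)ρ^K + Kρ^(K+1)] / [(1-ρ)(1-ρ^(K+1))]
L = 0.85882 × (1 - 10×0.254167 + 9×0.218284) / ((1 - 0.85882) × (1 - 0.218284)) = 3.2908 jobs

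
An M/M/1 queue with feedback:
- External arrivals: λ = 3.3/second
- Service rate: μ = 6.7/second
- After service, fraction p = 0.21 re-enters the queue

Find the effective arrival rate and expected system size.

Effective arrival rate: λ_eff = λ/(1-p) = 3.3/(1-0.21) = 3.3/0.79 = 4.1772
ρ = λ_eff/μ = 4.1772/6.7 = 0.62346
L = ρ/(1-ρ) = 0.62346/(1-0.62346) = 1.6558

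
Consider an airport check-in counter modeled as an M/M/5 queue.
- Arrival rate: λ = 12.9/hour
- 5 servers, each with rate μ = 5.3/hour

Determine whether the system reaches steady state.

Stability requires ρ = λ/(cμ) < 1
ρ = 12.9/(5 × 5.3) = 12.9/26.50 = 0.4868
Since 0.4868 < 1, the system is STABLE.
The servers are busy 48.68% of the time.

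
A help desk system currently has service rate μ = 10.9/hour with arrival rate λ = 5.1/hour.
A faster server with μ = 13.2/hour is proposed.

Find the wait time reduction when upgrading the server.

System 1: ρ₁ = 5.1/10.9 = 0.4679, W₁ = 1/(10.9-5.1) = 0.172414
System 2: ρ₂ = 5.1/13.2 = 0.3864, W₂ = 1/(13.2-5.1) = 0.123457
Improvement: (W₁-W₂)/W₁ = (0.172414-0.123457)/0.172414 = 28.40%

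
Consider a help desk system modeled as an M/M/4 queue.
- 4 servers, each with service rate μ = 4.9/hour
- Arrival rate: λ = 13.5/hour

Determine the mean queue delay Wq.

Traffic intensity: ρ = λ/(cμ) = 13.5/(4×4.9) = 0.6888
Since ρ = 0.6888 < 1, system is stable.
Offered load a = λ/μ = cρ = 13.5/4.9 = 2.7551
P₀ = [ Σₙ₌₀^3 aⁿ/n! + a^4/(4!(1-ρ)) ]⁻¹
Σ = a^0/0! + a^1/1! + a^2/2! + a^3/3! = 1.0000 + 2.7551 + 3.7953 + 3.4855 = 11.0359
a^4/(4!(1-ρ)) = 57.6170/(24 × 0.311224) = 7.7138
P₀ = 1/(11.0359 + 7.7138) = 0.05333
Lq = P₀·a^4·ρ / (4!(1-ρ)²) = 0.05333 × 57.6170 × 0.6888 / (24 × 0.09686) = 0.9105
Wq = Lq/λ = 0.9105/13.5 = 0.06744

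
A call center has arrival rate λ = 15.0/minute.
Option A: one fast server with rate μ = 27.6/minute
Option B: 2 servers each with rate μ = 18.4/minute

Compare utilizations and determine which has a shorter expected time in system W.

Option A: single server μ = 27.6 (M/M/1)
  ρ_A = 15.0/27.6 = 0.5435
  W_A = 1/(μ-λ) = 1/(27.6-15.0) = 1/12.60 = 0.07937

Option B: 2 servers μ = 18.4 (M/M/2)
  ρ_B = λ/(cμ) = 15.0/(2×18.4) = 0.4076
  Offered load a = λ/μ = cρ = 15.0/18.4 = 0.8152
  P₀ = [ Σₙ₌₀^1 aⁿ/n! + a^2/(2!(1-ρ)) ]⁻¹
  Σ = a^0/0! + a^1/1! = 1.0000 + 0.8152 = 1.8152
  a^2/(2!(1-ρ)) = 0.6646/(2 × 0.5924) = 0.5609
  P₀ = 1/(1.81522 + 0.560929) = 0.4208
  Lq = P₀·a^2·ρ / (2!(1-ρ)²) = 0.4208 × 0.6646 × 0.4076 / (2 × 0.3509) = 0.1624
  Wq_B = Lq/λ = 0.1624/15.0 = 0.01083
  W_B = Wq_B + 1/μ = 0.01083 + 0.05435 = 0.06518

Since W_B = 0.06518 < W_A = 0.07937, Option B (multiple servers) has the shorter time in system.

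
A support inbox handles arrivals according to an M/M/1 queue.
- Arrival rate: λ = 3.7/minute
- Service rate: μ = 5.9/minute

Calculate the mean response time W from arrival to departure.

First, compute utilization: ρ = λ/μ = 3.7/5.9 = 0.6271
For M/M/1: W = 1/(μ-λ)
W = 1/(5.9-3.7) = 1/2.20
W = 0.4545 minutes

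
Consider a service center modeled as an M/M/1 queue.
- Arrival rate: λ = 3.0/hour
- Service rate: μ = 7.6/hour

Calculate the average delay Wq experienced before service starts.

First, compute utilization: ρ = λ/μ = 3.0/7.6 = 0.3947
For M/M/1: Wq = λ/(μ(μ-λ))
Wq = 3.0/(7.6 × (7.6-3.0))
Wq = 3.0/(7.6 × 4.60)
Wq = 0.08581 hours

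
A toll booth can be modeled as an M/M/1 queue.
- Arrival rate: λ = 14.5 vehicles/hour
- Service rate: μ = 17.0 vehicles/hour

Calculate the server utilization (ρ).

Server utilization: ρ = λ/μ
ρ = 14.5/17.0 = 0.8529
The server is busy 85.29% of the time.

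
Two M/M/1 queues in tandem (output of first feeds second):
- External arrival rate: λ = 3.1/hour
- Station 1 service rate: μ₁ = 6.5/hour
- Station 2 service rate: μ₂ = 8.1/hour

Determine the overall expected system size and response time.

By Jackson's theorem, each station behaves as independent M/M/1.
Station 1: ρ₁ = 3.1/6.5 = 0.4769, L₁ = ρ₁/(1-ρ₁) = λ/(μ₁-λ) = 3.1/3.40 = 0.9118
Station 2: ρ₂ = 3.1/8.1 = 0.3827, L₂ = ρ₂/(1-ρ₂) = λ/(μ₂-λ) = 3.1/5.00 = 0.6200
Total: L = L₁ + L₂ = 0.9118 + 0.6200 = 1.5318
W = L/λ = 1.5318/3.1 = 0.4941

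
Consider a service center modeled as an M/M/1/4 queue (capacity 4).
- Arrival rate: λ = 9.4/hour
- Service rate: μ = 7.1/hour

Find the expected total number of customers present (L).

ρ = λ/μ = 9.4/7.1 = 1.3239
P₀ = (1-ρ)/(1-ρ^(K+1)) = (1-1.3239)/(1-1.3239^5) = -0.3239/-3.0670 = 0.1056
P_K = P₀×ρ^K = 0.1056 × 1.3239^4 = 0.1056 × 3.0720 = 0.3244
L = ρ[1 - (K+1)ρ^K + Kρ^(K+1)] / [(1-ρ)(1-ρ^(K+1))]
L = 1.3239 × (1 - 5×3.07200 + 4×4.06702) / ((1 - 1.3239) × (1 - 4.06702)) = 2.5429 customers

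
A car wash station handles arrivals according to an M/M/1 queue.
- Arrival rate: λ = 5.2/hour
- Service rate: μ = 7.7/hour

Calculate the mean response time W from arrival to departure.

First, compute utilization: ρ = λ/μ = 5.2/7.7 = 0.6753
For M/M/1: W = 1/(μ-λ)
W = 1/(7.7-5.2) = 1/2.50
W = 0.4000 hours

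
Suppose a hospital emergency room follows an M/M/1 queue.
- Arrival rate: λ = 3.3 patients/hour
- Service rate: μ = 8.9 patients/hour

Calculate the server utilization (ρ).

Server utilization: ρ = λ/μ
ρ = 3.3/8.9 = 0.3708
The server is busy 37.08% of the time.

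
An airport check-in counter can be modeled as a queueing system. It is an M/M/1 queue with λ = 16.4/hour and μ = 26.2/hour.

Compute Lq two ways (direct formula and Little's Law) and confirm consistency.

Method 1 (direct): Lq = λ²/(μ(μ-λ)) = 268.96/(26.2 × 9.80) = 1.0475

Method 2 (Little's Law):
W = 1/(μ-λ) = 1/9.80 = 0.10204
Wq = W - 1/μ = 0.10204 - 0.038168 = 0.06387
Lq = λWq = 16.4 × 0.06387 = 1.0475 ✔ (matches Method 1)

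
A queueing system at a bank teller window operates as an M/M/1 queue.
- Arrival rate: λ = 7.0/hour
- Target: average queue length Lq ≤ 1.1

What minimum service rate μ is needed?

For M/M/1: Lq = λ²/(μ(μ-λ))
Need Lq ≤ 1.1, i.e. μ(μ-λ) ≥ λ²/1.1
μ² - 7.0μ - 49.00/1.1 ≥ 0  →  μ² - 7.0μ - 44.54545 ≥ 0
Quadratic formula (positive root): μ = [λ + √(λ² + 4×44.54545)]/2
Discriminant: 49.00 + 4×44.54545 = 227.1818, √227.1818 = 15.0726
μ ≥ (7.0 + 15.0726)/2 = 11.0363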